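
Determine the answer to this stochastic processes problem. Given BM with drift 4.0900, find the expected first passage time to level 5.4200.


Expected first passage time = a/mu
= 5.4200/4.0900
= 1.3252

1.3252


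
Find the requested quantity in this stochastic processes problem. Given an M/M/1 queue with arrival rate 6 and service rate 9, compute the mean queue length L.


rho = 6/9 = 0.6667
L = rho/(1-rho)
= 0.6667/0.3333
= 2.0000

2.0000


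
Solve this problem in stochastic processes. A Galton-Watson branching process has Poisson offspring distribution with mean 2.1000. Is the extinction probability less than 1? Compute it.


Since mu = 2.1000 > 1, extinction prob q < 1.
Solve s = exp(mu*(s-1)) iteratively.
q = 0.1779

0.1779


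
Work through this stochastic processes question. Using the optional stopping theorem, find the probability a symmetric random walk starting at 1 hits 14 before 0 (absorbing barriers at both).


By optional stopping theorem: E(M at tau) = M(0) = 1
P(hit 14)*14 + P(hit 0)*0 = 1
P(hit 14) = (1 - 0)/(14 - 0) = 1/14 = 0.0714

0.0714


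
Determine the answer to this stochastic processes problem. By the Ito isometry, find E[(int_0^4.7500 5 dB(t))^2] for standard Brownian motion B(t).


By Ito isometry: E[(int f dB)^2] = int f^2 dt
= 5^2 * 4.7500
= 25 * 4.7500 = 118.7500

118.7500


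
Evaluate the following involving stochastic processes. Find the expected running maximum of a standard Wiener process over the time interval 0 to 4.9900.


E(max B(s)) = sqrt(2t/pi)
= sqrt(2*4.9900/pi)
= sqrt(3.1767)
= 1.7823

1.7823


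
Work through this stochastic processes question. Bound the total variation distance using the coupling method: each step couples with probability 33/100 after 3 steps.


TV distance bound <= (1-delta)^n
= (1 - 0.3300)^3
= 0.6700^3
= 0.3008

0.3008


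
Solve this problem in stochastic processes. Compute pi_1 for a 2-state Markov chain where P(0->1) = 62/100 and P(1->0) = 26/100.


Stationary distribution: pi_0 = p10/(p01+p10), pi_1 = p01/(p01+p10)
p01 = 0.6200, p10 = 0.2600
pi_1 = 0.7045

0.7045


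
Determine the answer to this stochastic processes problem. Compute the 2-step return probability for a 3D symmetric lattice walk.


P(return in 2 steps) = P(reverse first step) = 1/(2d)
= 1/6
= 0.1667

0.1667


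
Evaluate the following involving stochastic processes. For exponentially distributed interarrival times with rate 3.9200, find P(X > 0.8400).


P(X > t) = exp(-lambda * t)
= exp(-3.9200 * 0.8400)
= exp(-3.2928) = 0.0371

0.0371


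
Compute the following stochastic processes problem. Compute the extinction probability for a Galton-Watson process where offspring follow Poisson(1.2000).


Since mu = 1.2000 > 1, extinction prob q < 1.
Solve s = exp(mu*(s-1)) iteratively.
q = 0.6863

0.6863


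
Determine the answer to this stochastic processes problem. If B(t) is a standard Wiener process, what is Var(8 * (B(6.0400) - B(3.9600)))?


Var(alpha*(B(t)-B(s))) = alpha^2 * (t-s)
= 8^2 * (6.0400 - 3.9600)
= 64 * 2.0800
= 133.1200

133.1200


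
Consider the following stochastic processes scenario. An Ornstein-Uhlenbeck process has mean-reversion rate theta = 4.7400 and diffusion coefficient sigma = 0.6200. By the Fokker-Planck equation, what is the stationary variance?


Stationary variance = sigma^2 / (2*theta)
= 0.6200^2 / (2*4.7400)
= 0.3844 / 9.4800
= 0.0405

0.0405


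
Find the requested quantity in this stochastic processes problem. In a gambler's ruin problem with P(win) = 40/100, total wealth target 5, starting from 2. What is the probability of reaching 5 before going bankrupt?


Gambler's ruin formula:
r = q/p = 0.6000/0.4000 = 1.5000
P(win) = (1 - r^i)/(1 - r^N)
= (1 - 1.5000^2)/(1 - 1.5000^5)
= 0.1896

0.1896


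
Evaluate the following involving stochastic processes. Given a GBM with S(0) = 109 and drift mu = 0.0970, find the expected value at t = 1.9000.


E[S(t)] = S(0) * exp(mu * t)
= 109 * exp(0.0970 * 1.9000)
= 109 * 1.2024
= 131.0590

131.0590


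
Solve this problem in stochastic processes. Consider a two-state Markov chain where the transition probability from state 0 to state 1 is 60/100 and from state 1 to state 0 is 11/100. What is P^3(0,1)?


Computing P^3 by matrix multiplication.
P = [[0.4000, 0.6000], [0.1100, 0.8900]]
After raising P to the power 3:
P^3(0,1) = 0.8245

0.8245


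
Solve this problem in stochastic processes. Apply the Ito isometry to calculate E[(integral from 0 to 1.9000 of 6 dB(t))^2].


By Ito isometry: E[(int f dB)^2] = int f^2 dt
= 6^2 * 1.9000
= 36 * 1.9000 = 68.4000

68.4000


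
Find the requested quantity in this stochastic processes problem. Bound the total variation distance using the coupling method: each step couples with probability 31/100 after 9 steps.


TV distance bound <= (1-delta)^n
= (1 - 0.3100)^9
= 0.6900^9
= 0.0355

0.0355


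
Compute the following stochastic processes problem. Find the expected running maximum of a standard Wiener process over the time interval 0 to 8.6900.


E(max B(s)) = sqrt(2t/pi)
= sqrt(2*8.6900/pi)
= sqrt(5.5322)
= 2.3521

2.3521


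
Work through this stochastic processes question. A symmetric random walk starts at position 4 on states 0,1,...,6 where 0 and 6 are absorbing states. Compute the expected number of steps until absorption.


For symmetric RW on 0,...,N with absorbing barriers, E(i) = i*(N-i)
E(4) = 4 * 2 = 8

8


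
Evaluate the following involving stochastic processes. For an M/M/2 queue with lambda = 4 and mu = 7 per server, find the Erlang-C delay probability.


a = lambda/mu = 0.5714
rho = a/c = 0.2857
Erlang-C formula applied:
C(c,a) = 0.1270

0.1270


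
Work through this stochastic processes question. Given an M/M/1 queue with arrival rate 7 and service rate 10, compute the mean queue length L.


rho = 7/10 = 0.7000
L = rho/(1-rho)
= 0.7000/0.3000
= 2.3333

2.3333


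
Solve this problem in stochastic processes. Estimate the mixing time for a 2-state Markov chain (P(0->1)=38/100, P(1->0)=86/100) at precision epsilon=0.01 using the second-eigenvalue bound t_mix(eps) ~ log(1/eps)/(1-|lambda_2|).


lambda_2 = |1 - p01 - p10| = |1 - 0.3800 - 0.8600| = 0.2400
t_mix ~ log(1/eps)/(1 - |lambda_2|)
= log(100)/(1 - 0.2400) = 4.6052/0.7600
= 6.0594

6.0594


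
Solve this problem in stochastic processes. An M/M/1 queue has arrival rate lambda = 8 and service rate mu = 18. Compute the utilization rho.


rho = lambda/mu
= 8/18
= 0.4444

0.4444


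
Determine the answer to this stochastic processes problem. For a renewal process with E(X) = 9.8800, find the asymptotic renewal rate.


Long-run renewal rate = 1/E(X)
= 1/9.8800
= 0.1012

0.1012


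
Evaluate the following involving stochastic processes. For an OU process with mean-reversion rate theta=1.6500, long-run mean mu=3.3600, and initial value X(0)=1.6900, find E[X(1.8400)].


E[X(t)] = mu + (X(0) - mu)*exp(-theta*t)
= 3.3600 + (1.6900 - 3.3600)*exp(-1.6500*1.8400)
= 3.3600 + -1.6700 * 0.0480
= 3.2798

3.2798


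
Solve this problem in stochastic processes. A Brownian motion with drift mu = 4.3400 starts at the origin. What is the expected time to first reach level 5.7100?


Expected first passage time = a/mu
= 5.7100/4.3400
= 1.3157

1.3157


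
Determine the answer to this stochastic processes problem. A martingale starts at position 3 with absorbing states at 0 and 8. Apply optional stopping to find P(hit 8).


By optional stopping theorem: E(M at tau) = M(0) = 3
P(hit 8)*8 + P(hit 0)*0 = 3
P(hit 8) = (3 - 0)/(8 - 0) = 3/8 = 0.3750

0.3750


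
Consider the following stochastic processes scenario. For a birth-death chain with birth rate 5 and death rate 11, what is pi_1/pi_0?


For birth-death process, pi_n/pi_0 = (lambda/mu)^n
= (5/11)^1
= 0.4545

0.4545


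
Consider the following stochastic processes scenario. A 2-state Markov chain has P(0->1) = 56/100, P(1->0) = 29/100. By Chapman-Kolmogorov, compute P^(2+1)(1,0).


P^3 = P^2 * P^1
Computing via matrix multiplication of the transition matrix.
Entry (1,0) of P^3 = 0.3400

0.3400


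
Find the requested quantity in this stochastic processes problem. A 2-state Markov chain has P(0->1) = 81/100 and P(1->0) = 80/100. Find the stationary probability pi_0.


Stationary distribution: pi_0 = p10/(p01+p10), pi_1 = p01/(p01+p10)
p01 = 0.8100, p10 = 0.8000
pi_0 = 0.4969

0.4969


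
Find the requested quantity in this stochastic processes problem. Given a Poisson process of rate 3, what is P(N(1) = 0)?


P(N(t)=k) = (lambda*t)^k * exp(-lambda*t) / k!
lambda*t = 3
= 3^0 * exp(-3) / 0!
= 1 * 0.0498 / 1
= 0.0498

0.0498


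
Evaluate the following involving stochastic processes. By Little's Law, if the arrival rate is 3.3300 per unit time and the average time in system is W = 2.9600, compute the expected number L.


Little's Law: L = lambda * W
= 3.3300 * 2.9600
= 9.8568

9.8568


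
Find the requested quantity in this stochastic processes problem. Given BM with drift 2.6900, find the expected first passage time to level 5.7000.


Expected first passage time = a/mu
= 5.7000/2.6900
= 2.1190

2.1190


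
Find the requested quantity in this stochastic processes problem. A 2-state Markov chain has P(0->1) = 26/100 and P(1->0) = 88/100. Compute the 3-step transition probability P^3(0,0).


Computing P^3 by matrix multiplication.
P = [[0.7400, 0.2600], [0.8800, 0.1200]]
After raising P to the power 3:
P^3(0,0) = 0.7713

0.7713


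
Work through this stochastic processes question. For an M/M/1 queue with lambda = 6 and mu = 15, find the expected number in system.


rho = 6/15 = 0.4000
L = rho/(1-rho)
= 0.4000/0.6000
= 0.6667

0.6667


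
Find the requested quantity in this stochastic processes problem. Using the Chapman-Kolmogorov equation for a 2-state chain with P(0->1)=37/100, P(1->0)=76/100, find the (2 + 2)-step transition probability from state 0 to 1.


P^4 = P^2 * P^2
Computing via matrix multiplication of the transition matrix.
Entry (0,1) of P^4 = 0.3273

0.3273


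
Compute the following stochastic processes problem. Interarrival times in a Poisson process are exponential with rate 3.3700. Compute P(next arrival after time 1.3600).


P(X > t) = exp(-lambda * t)
= exp(-3.3700 * 1.3600)
= exp(-4.5832) = 0.0102

0.0102


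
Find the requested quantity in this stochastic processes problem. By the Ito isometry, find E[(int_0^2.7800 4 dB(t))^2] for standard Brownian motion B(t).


By Ito isometry: E[(int f dB)^2] = int f^2 dt
= 4^2 * 2.7800
= 16 * 2.7800 = 44.4800

44.4800


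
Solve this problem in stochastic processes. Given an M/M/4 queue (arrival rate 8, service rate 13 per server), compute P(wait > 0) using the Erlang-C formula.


a = lambda/mu = 0.6154
rho = a/c = 0.1538
Erlang-C formula applied:
C(c,a) = 0.0038

0.0038


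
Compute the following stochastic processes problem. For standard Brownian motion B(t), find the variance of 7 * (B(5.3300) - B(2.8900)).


Var(alpha*(B(t)-B(s))) = alpha^2 * (t-s)
= 7^2 * (5.3300 - 2.8900)
= 49 * 2.4400
= 119.5600

119.5600


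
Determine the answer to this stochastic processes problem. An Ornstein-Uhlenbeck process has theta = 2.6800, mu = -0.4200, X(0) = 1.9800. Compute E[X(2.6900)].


E[X(t)] = mu + (X(0) - mu)*exp(-theta*t)
= -0.4200 + (1.9800 - -0.4200)*exp(-2.6800*2.6900)
= -0.4200 + 2.4000 * 7.3975e-04
= -0.4182

-0.4182


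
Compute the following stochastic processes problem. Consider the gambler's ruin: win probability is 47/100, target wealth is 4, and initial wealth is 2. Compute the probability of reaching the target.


Gambler's ruin formula:
r = q/p = 0.5300/0.4700 = 1.1277
P(win) = (1 - r^i)/(1 - r^N)
= (1 - 1.1277^2)/(1 - 1.1277^4)
= 0.4402

0.4402


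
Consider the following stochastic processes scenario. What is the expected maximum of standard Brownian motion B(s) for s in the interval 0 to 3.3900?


E(max B(s)) = sqrt(2t/pi)
= sqrt(2*3.3900/pi)
= sqrt(2.1581)
= 1.4691

1.4691


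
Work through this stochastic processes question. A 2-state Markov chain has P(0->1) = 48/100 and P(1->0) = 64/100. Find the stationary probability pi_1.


Stationary distribution: pi_0 = p10/(p01+p10), pi_1 = p01/(p01+p10)
p01 = 0.4800, p10 = 0.6400
pi_1 = 0.4286

0.4286


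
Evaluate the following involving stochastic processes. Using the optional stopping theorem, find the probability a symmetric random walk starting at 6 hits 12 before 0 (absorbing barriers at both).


By optional stopping theorem: E(M at tau) = M(0) = 6
P(hit 12)*12 + P(hit 0)*0 = 6
P(hit 12) = (6 - 0)/(12 - 0) = 1/2 = 0.5000

0.5000


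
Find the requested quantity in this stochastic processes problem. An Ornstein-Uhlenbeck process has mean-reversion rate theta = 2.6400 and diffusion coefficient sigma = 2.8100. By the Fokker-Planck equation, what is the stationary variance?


Stationary variance = sigma^2 / (2*theta)
= 2.8100^2 / (2*2.6400)
= 7.8961 / 5.2800
= 1.4955

1.4955


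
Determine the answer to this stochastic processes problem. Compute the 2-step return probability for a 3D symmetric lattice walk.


P(return in 2 steps) = P(reverse first step) = 1/(2d)
= 1/6
= 0.1667

0.1667


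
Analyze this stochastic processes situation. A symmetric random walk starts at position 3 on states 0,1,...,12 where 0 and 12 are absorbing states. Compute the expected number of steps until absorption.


For symmetric RW on 0,...,N with absorbing barriers, E(i) = i*(N-i)
E(3) = 3 * 9 = 27

27


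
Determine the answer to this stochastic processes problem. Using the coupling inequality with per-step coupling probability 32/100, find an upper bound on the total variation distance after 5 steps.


TV distance bound <= (1-delta)^n
= (1 - 0.3200)^5
= 0.6800^5
= 0.1454

0.1454


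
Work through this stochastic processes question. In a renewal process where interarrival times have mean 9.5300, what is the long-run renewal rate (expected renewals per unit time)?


Long-run renewal rate = 1/E(X)
= 1/9.5300
= 0.1049

0.1049


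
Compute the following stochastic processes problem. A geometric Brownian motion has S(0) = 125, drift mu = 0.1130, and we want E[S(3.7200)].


E[S(t)] = S(0) * exp(mu * t)
= 125 * exp(0.1130 * 3.7200)
= 125 * 1.5225
= 190.3137

190.3137


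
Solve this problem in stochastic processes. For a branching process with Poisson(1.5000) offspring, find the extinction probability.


Since mu = 1.5000 > 1, extinction prob q < 1.
Solve s = exp(mu*(s-1)) iteratively.
q = 0.4172

0.4172


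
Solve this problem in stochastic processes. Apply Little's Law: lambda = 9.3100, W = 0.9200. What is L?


Little's Law: L = lambda * W
= 9.3100 * 0.9200
= 8.5652

8.5652


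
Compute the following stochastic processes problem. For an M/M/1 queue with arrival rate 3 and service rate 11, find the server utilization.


rho = lambda/mu
= 3/11
= 0.2727

0.2727


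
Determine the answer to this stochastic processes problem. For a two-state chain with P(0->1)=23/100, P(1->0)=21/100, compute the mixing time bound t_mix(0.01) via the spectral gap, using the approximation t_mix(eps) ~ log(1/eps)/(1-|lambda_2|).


lambda_2 = |1 - p01 - p10| = |1 - 0.2300 - 0.2100| = 0.5600
t_mix ~ log(1/eps)/(1 - |lambda_2|)
= log(100)/(1 - 0.5600) = 4.6052/0.4400
= 10.4663

10.4663


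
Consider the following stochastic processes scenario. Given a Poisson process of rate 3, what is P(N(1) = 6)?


P(N(t)=k) = (lambda*t)^k * exp(-lambda*t) / k!
lambda*t = 3
= 3^6 * exp(-3) / 6!
= 729 * 0.0498 / 720
= 0.0504

0.0504


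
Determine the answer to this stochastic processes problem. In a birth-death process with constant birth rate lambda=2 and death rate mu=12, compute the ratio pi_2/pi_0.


For birth-death process, pi_n/pi_0 = (lambda/mu)^n
= (2/12)^2
= 0.0278

0.0278


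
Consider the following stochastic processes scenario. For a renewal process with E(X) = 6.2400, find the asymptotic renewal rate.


Long-run renewal rate = 1/E(X)
= 1/6.2400
= 0.1603

0.1603


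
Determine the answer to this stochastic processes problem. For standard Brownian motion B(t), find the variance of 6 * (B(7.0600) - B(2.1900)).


Var(alpha*(B(t)-B(s))) = alpha^2 * (t-s)
= 6^2 * (7.0600 - 2.1900)
= 36 * 4.8700
= 175.3200

175.3200


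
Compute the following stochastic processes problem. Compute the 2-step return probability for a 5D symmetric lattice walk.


P(return in 2 steps) = P(reverse first step) = 1/(2d)
= 1/10
= 0.1000

0.1000


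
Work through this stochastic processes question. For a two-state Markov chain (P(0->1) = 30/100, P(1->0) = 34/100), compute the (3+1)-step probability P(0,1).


P^4 = P^3 * P^1
Computing via matrix multiplication of the transition matrix.
Entry (0,1) of P^4 = 0.4609

0.4609


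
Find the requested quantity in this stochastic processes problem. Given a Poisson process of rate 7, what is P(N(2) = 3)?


P(N(t)=k) = (lambda*t)^k * exp(-lambda*t) / k!
lambda*t = 14
= 14^3 * exp(-14) / 3!
= 2744 * 8.3153e-07 / 6
= 3.8029e-04

3.8029e-04


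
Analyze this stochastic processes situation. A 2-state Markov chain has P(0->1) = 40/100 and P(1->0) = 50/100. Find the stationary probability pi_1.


Stationary distribution: pi_0 = p10/(p01+p10), pi_1 = p01/(p01+p10)
p01 = 0.4000, p10 = 0.5000
pi_1 = 0.4444

0.4444


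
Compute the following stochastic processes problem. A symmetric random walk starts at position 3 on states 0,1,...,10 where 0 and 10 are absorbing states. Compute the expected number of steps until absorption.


For symmetric RW on 0,...,N with absorbing barriers, E(i) = i*(N-i)
E(3) = 3 * 7 = 21

21


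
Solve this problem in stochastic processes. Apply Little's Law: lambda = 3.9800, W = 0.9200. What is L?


Little's Law: L = lambda * W
= 3.9800 * 0.9200
= 3.6616

3.6616


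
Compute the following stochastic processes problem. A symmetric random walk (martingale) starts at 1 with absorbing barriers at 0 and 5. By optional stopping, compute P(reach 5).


By optional stopping theorem: E(M at tau) = M(0) = 1
P(hit 5)*5 + P(hit 0)*0 = 1
P(hit 5) = (1 - 0)/(5 - 0) = 1/5 = 0.2000

0.2000


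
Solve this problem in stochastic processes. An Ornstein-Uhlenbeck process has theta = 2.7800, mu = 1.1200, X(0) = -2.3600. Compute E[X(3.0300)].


E[X(t)] = mu + (X(0) - mu)*exp(-theta*t)
= 1.1200 + (-2.3600 - 1.1200)*exp(-2.7800*3.0300)
= 1.1200 + -3.4800 * 2.1967e-04
= 1.1192

1.1192


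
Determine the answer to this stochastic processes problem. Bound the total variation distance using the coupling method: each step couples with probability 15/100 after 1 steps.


TV distance bound <= (1-delta)^n
= (1 - 0.1500)^1
= 0.8500^1
= 0.8500

0.8500


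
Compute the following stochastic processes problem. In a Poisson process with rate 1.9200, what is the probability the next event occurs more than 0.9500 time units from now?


P(X > t) = exp(-lambda * t)
= exp(-1.9200 * 0.9500)
= exp(-1.8240) = 0.1614

0.1614


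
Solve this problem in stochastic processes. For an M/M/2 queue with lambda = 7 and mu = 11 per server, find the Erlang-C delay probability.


a = lambda/mu = 0.6364
rho = a/c = 0.3182
Erlang-C formula applied:
C(c,a) = 0.1536

0.1536


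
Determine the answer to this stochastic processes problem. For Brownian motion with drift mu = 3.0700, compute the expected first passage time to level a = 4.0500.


Expected first passage time = a/mu
= 4.0500/3.0700
= 1.3192

1.3192


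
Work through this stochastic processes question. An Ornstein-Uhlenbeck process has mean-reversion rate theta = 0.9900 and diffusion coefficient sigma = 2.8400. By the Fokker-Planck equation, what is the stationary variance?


Stationary variance = sigma^2 / (2*theta)
= 2.8400^2 / (2*0.9900)
= 8.0656 / 1.9800
= 4.0735

4.0735


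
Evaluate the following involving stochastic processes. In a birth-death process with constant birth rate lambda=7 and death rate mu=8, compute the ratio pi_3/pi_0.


For birth-death process, pi_n/pi_0 = (lambda/mu)^n
= (7/8)^3
= 0.6699

0.6699


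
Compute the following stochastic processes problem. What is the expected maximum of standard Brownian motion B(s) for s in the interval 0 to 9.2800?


E(max B(s)) = sqrt(2t/pi)
= sqrt(2*9.2800/pi)
= sqrt(5.9078)
= 2.4306

2.4306


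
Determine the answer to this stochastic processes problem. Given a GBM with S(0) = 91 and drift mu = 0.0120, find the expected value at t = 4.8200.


E[S(t)] = S(0) * exp(mu * t)
= 91 * exp(0.0120 * 4.8200)
= 91 * 1.0595
= 96.4186

96.4186


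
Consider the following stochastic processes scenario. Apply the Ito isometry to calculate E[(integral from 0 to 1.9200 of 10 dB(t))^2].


By Ito isometry: E[(int f dB)^2] = int f^2 dt
= 10^2 * 1.9200
= 100 * 1.9200 = 192.0000

192.0000


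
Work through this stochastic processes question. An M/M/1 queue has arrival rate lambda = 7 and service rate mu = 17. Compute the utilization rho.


rho = lambda/mu
= 7/17
= 0.4118

0.4118


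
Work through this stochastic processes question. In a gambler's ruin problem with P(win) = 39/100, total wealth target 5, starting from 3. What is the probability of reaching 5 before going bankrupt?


Gambler's ruin formula:
r = q/p = 0.6100/0.3900 = 1.5641
P(win) = (1 - r^i)/(1 - r^N)
= (1 - 1.5641^3)/(1 - 1.5641^5)
= 0.3380

0.3380


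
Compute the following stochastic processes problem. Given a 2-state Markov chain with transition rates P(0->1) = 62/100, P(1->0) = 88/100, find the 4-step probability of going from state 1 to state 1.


Computing P^4 by matrix multiplication.
P = [[0.3800, 0.6200], [0.8800, 0.1200]]
After raising P to the power 4:
P^4(1,1) = 0.4500

0.4500


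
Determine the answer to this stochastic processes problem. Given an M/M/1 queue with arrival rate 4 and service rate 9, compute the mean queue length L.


rho = 4/9 = 0.4444
L = rho/(1-rho)
= 0.4444/0.5556
= 0.8000

0.8000


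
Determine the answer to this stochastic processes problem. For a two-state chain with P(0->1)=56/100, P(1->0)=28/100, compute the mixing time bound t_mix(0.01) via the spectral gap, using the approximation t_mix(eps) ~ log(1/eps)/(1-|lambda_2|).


lambda_2 = |1 - p01 - p10| = |1 - 0.5600 - 0.2800| = 0.1600
t_mix ~ log(1/eps)/(1 - |lambda_2|)
= log(100)/(1 - 0.1600) = 4.6052/0.8400
= 5.4823

5.4823


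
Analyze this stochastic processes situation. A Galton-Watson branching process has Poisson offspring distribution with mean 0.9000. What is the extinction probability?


Since mu = 0.9000 <= 1, extinction probability = 1.

1.0000


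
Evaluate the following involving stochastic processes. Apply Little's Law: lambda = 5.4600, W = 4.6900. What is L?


Little's Law: L = lambda * W
= 5.4600 * 4.6900
= 25.6074

25.6074


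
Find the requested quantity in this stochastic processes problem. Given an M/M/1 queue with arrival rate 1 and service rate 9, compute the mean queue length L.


rho = 1/9 = 0.1111
L = rho/(1-rho)
= 0.1111/0.8889
= 0.1250

0.1250


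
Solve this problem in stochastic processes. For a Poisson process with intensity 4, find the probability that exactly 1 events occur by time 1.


P(N(t)=k) = (lambda*t)^k * exp(-lambda*t) / k!
lambda*t = 4
= 4^1 * exp(-4) / 1!
= 4 * 0.0183 / 1
= 0.0733

0.0733


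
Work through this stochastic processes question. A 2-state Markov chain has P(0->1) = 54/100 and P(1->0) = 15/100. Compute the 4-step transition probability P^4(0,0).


Computing P^4 by matrix multiplication.
P = [[0.4600, 0.5400], [0.1500, 0.8500]]
After raising P to the power 4:
P^4(0,0) = 0.2246

0.2246


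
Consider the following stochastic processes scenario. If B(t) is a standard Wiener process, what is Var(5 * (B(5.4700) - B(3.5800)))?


Var(alpha*(B(t)-B(s))) = alpha^2 * (t-s)
= 5^2 * (5.4700 - 3.5800)
= 25 * 1.8900
= 47.2500

47.2500


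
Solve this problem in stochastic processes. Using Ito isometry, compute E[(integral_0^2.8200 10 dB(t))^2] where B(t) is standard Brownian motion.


By Ito isometry: E[(int f dB)^2] = int f^2 dt
= 10^2 * 2.8200
= 100 * 2.8200 = 282.0000

282.0000


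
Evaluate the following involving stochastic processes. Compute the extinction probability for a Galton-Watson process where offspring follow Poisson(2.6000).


Since mu = 2.6000 > 1, extinction prob q < 1.
Solve s = exp(mu*(s-1)) iteratively.
q = 0.0951

0.0951


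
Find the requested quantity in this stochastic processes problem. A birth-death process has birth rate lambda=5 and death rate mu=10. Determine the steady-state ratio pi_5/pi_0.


For birth-death process, pi_n/pi_0 = (lambda/mu)^n
= (5/10)^5
= 0.0312

0.0312


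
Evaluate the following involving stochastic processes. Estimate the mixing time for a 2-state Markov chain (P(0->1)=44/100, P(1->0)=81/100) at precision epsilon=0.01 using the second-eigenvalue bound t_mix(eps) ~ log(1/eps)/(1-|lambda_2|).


lambda_2 = |1 - p01 - p10| = |1 - 0.4400 - 0.8100| = 0.2500
t_mix ~ log(1/eps)/(1 - |lambda_2|)
= log(100)/(1 - 0.2500) = 4.6052/0.7500
= 6.1402

6.1402


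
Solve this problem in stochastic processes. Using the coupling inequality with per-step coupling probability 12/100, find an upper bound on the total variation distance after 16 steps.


TV distance bound <= (1-delta)^n
= (1 - 0.1200)^16
= 0.8800^16
= 0.1293

0.1293


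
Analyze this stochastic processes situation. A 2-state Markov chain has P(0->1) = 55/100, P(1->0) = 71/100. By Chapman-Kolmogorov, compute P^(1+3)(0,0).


P^4 = P^1 * P^3
Computing via matrix multiplication of the transition matrix.
Entry (0,0) of P^4 = 0.5655

0.5655


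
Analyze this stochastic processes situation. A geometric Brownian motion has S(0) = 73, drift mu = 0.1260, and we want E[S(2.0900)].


E[S(t)] = S(0) * exp(mu * t)
= 73 * exp(0.1260 * 2.0900)
= 73 * 1.3013
= 94.9926

94.9926


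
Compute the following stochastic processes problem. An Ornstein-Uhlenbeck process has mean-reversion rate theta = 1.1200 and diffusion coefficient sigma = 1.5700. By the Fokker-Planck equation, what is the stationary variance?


Stationary variance = sigma^2 / (2*theta)
= 1.5700^2 / (2*1.1200)
= 2.4649 / 2.2400
= 1.1004

1.1004


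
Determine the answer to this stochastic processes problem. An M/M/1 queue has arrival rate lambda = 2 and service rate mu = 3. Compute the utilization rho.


rho = lambda/mu
= 2/3
= 0.6667

0.6667


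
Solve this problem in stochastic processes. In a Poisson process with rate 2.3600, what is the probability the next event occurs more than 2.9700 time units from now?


P(X > t) = exp(-lambda * t)
= exp(-2.3600 * 2.9700)
= exp(-7.0092) = 9.0353e-04

9.0353e-04


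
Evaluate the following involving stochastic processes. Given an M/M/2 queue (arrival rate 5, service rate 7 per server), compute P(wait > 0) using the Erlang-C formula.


a = lambda/mu = 0.7143
rho = a/c = 0.3571
Erlang-C formula applied:
C(c,a) = 0.1880

0.1880


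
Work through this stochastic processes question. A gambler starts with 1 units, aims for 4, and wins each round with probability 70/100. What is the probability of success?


Gambler's ruin formula:
r = q/p = 0.3000/0.7000 = 0.4286
P(win) = (1 - r^i)/(1 - r^N)
= (1 - 0.4286^1)/(1 - 0.4286^4)
= 0.5914

0.5914


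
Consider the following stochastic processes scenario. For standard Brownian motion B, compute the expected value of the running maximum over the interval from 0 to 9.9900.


E(max B(s)) = sqrt(2t/pi)
= sqrt(2*9.9900/pi)
= sqrt(6.3598)
= 2.5219

2.5219


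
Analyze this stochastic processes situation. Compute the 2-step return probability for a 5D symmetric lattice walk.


P(return in 2 steps) = P(reverse first step) = 1/(2d)
= 1/10
= 0.1000

0.1000


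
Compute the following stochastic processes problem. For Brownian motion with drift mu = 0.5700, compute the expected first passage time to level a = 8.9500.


Expected first passage time = a/mu
= 8.9500/0.5700
= 15.7018

15.7018


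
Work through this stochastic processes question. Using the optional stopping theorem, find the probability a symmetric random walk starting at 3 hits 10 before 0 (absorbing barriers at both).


By optional stopping theorem: E(M at tau) = M(0) = 3
P(hit 10)*10 + P(hit 0)*0 = 3
P(hit 10) = (3 - 0)/(10 - 0) = 3/10 = 0.3000

0.3000


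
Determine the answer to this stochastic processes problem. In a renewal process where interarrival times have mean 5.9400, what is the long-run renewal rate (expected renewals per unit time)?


Long-run renewal rate = 1/E(X)
= 1/5.9400
= 0.1684

0.1684


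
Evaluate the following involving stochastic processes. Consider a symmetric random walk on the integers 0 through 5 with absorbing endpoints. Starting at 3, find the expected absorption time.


For symmetric RW on 0,...,N with absorbing barriers, E(i) = i*(N-i)
E(3) = 3 * 2 = 6

6


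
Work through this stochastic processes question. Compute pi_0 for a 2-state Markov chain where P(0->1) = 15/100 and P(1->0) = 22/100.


Stationary distribution: pi_0 = p10/(p01+p10), pi_1 = p01/(p01+p10)
p01 = 0.1500, p10 = 0.2200
pi_0 = 0.5946

0.5946


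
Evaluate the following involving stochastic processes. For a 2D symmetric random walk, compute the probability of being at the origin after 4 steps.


P = C(4,2)^2 / 4^4
= 6^2 / 256
= 36 / 256
= 0.1406

0.1406


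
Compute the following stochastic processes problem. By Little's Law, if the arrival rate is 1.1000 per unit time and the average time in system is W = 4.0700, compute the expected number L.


Little's Law: L = lambda * W
= 1.1000 * 4.0700
= 4.4770

4.4770


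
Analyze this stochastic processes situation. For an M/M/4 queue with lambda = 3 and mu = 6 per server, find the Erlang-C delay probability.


a = lambda/mu = 0.5000
rho = a/c = 0.1250
Erlang-C formula applied:
C(c,a) = 0.0018

0.0018


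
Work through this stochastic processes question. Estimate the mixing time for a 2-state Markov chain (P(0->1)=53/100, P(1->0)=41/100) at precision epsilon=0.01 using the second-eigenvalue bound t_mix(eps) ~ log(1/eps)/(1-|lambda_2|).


lambda_2 = |1 - p01 - p10| = |1 - 0.5300 - 0.4100| = 0.0600
t_mix ~ log(1/eps)/(1 - |lambda_2|)
= log(100)/(1 - 0.0600) = 4.6052/0.9400
= 4.8991

4.8991


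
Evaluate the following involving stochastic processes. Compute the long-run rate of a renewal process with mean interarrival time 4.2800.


Long-run renewal rate = 1/E(X)
= 1/4.2800
= 0.2336

0.2336


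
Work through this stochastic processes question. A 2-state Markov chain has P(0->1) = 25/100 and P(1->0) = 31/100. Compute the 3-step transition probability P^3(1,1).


Computing P^3 by matrix multiplication.
P = [[0.7500, 0.2500], [0.3100, 0.6900]]
After raising P to the power 3:
P^3(1,1) = 0.4936

0.4936


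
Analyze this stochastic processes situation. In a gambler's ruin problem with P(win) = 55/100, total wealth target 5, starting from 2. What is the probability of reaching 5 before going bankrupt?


Gambler's ruin formula:
r = q/p = 0.4500/0.5500 = 0.8182
P(win) = (1 - r^i)/(1 - r^N)
= (1 - 0.8182^2)/(1 - 0.8182^5)
= 0.5220

0.5220


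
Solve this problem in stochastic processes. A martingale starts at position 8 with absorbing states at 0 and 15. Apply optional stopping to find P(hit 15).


By optional stopping theorem: E(M at tau) = M(0) = 8
P(hit 15)*15 + P(hit 0)*0 = 8
P(hit 15) = (8 - 0)/(15 - 0) = 8/15 = 0.5333

0.5333


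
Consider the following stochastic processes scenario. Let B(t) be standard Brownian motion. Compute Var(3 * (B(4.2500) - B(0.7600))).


Var(alpha*(B(t)-B(s))) = alpha^2 * (t-s)
= 3^2 * (4.2500 - 0.7600)
= 9 * 3.4900
= 31.4100

31.4100


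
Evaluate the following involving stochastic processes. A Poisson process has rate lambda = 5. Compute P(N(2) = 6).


P(N(t)=k) = (lambda*t)^k * exp(-lambda*t) / k!
lambda*t = 10
= 10^6 * exp(-10) / 6!
= 1000000 * 4.5400e-05 / 720
= 0.0631

0.0631


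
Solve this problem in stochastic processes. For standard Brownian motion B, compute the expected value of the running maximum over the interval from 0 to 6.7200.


E(max B(s)) = sqrt(2t/pi)
= sqrt(2*6.7200/pi)
= sqrt(4.2781)
= 2.0684

2.0684


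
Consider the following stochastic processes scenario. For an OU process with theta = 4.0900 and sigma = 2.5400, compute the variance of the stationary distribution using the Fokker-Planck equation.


Stationary variance = sigma^2 / (2*theta)
= 2.5400^2 / (2*4.0900)
= 6.4516 / 8.1800
= 0.7887

0.7887


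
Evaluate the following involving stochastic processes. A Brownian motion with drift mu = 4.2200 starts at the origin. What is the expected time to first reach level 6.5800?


Expected first passage time = a/mu
= 6.5800/4.2200
= 1.5592

1.5592


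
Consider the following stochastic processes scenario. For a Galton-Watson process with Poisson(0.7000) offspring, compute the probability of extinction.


Since mu = 0.7000 <= 1, extinction probability = 1.

1.0000


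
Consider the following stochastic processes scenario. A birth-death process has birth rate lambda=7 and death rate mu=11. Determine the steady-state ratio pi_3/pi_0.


For birth-death process, pi_n/pi_0 = (lambda/mu)^n
= (7/11)^3
= 0.2577

0.2577


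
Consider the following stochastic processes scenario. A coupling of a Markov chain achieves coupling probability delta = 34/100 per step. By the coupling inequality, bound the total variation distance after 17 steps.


TV distance bound <= (1-delta)^n
= (1 - 0.3400)^17
= 0.6600^17
= 8.5555e-04

8.5555e-04


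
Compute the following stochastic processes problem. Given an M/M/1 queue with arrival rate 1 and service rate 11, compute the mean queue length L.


rho = 1/11 = 0.0909
L = rho/(1-rho)
= 0.0909/0.9091
= 0.1000

0.1000


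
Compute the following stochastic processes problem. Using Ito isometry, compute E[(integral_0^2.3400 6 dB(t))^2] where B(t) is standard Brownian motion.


By Ito isometry: E[(int f dB)^2] = int f^2 dt
= 6^2 * 2.3400
= 36 * 2.3400 = 84.2400

84.2400


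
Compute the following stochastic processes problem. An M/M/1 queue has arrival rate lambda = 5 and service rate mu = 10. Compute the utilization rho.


rho = lambda/mu
= 5/10
= 0.5000

0.5000


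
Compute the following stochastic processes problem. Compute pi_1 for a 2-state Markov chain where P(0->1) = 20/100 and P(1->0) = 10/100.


Stationary distribution: pi_0 = p10/(p01+p10), pi_1 = p01/(p01+p10)
p01 = 0.2000, p10 = 0.1000
pi_1 = 0.6667

0.6667


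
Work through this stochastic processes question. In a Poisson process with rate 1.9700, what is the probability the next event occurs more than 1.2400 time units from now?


P(X > t) = exp(-lambda * t)
= exp(-1.9700 * 1.2400)
= exp(-2.4428) = 0.0869

0.0869


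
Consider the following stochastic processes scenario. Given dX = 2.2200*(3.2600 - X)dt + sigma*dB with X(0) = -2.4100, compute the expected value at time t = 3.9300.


E[X(t)] = mu + (X(0) - mu)*exp(-theta*t)
= 3.2600 + (-2.4100 - 3.2600)*exp(-2.2200*3.9300)
= 3.2600 + -5.6700 * 1.6254e-04
= 3.2591

3.2591


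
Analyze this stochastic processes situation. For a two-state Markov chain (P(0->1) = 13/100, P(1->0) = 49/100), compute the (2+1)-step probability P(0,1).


P^3 = P^2 * P^1
Computing via matrix multiplication of the transition matrix.
Entry (0,1) of P^3 = 0.1982

0.1982


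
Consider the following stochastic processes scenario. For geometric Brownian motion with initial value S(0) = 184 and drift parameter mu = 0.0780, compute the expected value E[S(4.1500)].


E[S(t)] = S(0) * exp(mu * t)
= 184 * exp(0.0780 * 4.1500)
= 184 * 1.3822
= 254.3308

254.3308


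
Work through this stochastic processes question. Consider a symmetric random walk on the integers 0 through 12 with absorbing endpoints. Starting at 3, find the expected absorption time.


For symmetric RW on 0,...,N with absorbing barriers, E(i) = i*(N-i)
E(3) = 3 * 9 = 27

27


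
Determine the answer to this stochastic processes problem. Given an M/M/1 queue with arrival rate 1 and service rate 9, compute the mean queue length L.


rho = 1/9 = 0.1111
L = rho/(1-rho)
= 0.1111/0.8889
= 0.1250

0.1250


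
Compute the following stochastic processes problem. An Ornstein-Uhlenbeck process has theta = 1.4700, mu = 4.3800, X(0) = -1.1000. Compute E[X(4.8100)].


E[X(t)] = mu + (X(0) - mu)*exp(-theta*t)
= 4.3800 + (-1.1000 - 4.3800)*exp(-1.4700*4.8100)
= 4.3800 + -5.4800 * 8.4964e-04
= 4.3753

4.3753


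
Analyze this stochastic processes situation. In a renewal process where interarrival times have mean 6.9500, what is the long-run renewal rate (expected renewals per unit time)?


Long-run renewal rate = 1/E(X)
= 1/6.9500
= 0.1439

0.1439


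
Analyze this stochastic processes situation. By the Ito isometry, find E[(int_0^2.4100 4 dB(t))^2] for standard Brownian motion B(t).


By Ito isometry: E[(int f dB)^2] = int f^2 dt
= 4^2 * 2.4100
= 16 * 2.4100 = 38.5600

38.5600


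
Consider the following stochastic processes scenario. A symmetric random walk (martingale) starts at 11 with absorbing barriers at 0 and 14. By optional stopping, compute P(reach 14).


By optional stopping theorem: E(M at tau) = M(0) = 11
P(hit 14)*14 + P(hit 0)*0 = 11
P(hit 14) = (11 - 0)/(14 - 0) = 11/14 = 0.7857

0.7857


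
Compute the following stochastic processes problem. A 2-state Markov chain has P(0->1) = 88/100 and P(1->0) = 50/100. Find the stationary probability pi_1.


Stationary distribution: pi_0 = p10/(p01+p10), pi_1 = p01/(p01+p10)
p01 = 0.8800, p10 = 0.5000
pi_1 = 0.6377

0.6377


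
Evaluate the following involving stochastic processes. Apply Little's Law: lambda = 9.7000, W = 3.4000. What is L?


Little's Law: L = lambda * W
= 9.7000 * 3.4000
= 32.9800

32.9800


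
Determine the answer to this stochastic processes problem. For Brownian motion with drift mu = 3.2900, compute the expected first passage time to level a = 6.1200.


Expected first passage time = a/mu
= 6.1200/3.2900
= 1.8602

1.8602


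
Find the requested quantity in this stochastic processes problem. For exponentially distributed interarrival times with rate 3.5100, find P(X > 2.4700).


P(X > t) = exp(-lambda * t)
= exp(-3.5100 * 2.4700)
= exp(-8.6697) = 1.7171e-04

1.7171e-04


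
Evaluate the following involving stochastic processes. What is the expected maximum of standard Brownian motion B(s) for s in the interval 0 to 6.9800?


E(max B(s)) = sqrt(2t/pi)
= sqrt(2*6.9800/pi)
= sqrt(4.4436)
= 2.1080

2.1080


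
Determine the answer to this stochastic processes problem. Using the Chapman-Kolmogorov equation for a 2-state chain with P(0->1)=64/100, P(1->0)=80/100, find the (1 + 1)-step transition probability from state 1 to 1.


P^2 = P^1 * P^1
Computing via matrix multiplication of the transition matrix.
Entry (1,1) of P^2 = 0.5520

0.5520


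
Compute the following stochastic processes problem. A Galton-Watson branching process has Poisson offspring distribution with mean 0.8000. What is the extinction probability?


Since mu = 0.8000 <= 1, extinction probability = 1.

1.0000


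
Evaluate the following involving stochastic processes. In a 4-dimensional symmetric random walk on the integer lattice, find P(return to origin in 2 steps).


P(return in 2 steps) = P(reverse first step) = 1/(2d)
= 1/8
= 0.1250

0.1250


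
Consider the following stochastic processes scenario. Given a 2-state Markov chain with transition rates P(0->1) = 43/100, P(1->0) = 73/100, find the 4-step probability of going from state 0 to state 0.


Computing P^4 by matrix multiplication.
P = [[0.5700, 0.4300], [0.7300, 0.2700]]
After raising P to the power 4:
P^4(0,0) = 0.6296

0.6296


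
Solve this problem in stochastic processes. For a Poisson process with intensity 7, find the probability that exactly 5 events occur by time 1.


P(N(t)=k) = (lambda*t)^k * exp(-lambda*t) / k!
lambda*t = 7
= 7^5 * exp(-7) / 5!
= 16807 * 9.1188e-04 / 120
= 0.1277

0.1277
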